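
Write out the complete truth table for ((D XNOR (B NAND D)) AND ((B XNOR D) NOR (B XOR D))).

D | B | Output
--------------
0 | 0 | 0
0 | 1 | 0
1 | 0 | 0
1 | 1 | 0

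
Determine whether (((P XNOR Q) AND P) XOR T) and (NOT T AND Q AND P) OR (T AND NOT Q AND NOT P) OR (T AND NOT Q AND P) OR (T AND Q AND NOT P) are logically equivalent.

Yes, they are equivalent — the two output columns agree on all 8 assignments:
T | Q | P | Expression 1 | Expression 2
---------------------------------------
0 | 0 | 0 | 0 | 0
0 | 0 | 1 | 0 | 0
0 | 1 | 0 | 0 | 0
0 | 1 | 1 | 1 | 1
1 | 0 | 0 | 1 | 1
1 | 0 | 1 | 1 | 1
1 | 1 | 0 | 1 | 1
1 | 1 | 1 | 0 | 0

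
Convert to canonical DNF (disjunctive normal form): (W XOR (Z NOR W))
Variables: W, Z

(NOT W AND NOT Z) OR (W AND NOT Z) OR (W AND Z)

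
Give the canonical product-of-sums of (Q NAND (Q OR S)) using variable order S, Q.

ΠM(1, 3) = (S OR NOT Q) AND (NOT S OR NOT Q)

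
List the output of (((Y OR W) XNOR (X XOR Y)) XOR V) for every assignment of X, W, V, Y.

X | W | V | Y | Output
----------------------
0 | 0 | 0 | 0 | 1
0 | 0 | 0 | 1 | 1
0 | 0 | 1 | 0 | 0
0 | 0 | 1 | 1 | 0
0 | 1 | 0 | 0 | 0
0 | 1 | 0 | 1 | 1
0 | 1 | 1 | 0 | 1
0 | 1 | 1 | 1 | 0
1 | 0 | 0 | 0 | 0
1 | 0 | 0 | 1 | 0
1 | 0 | 1 | 0 | 1
1 | 0 | 1 | 1 | 1
1 | 1 | 0 | 0 | 1
1 | 1 | 0 | 1 | 0
1 | 1 | 1 | 0 | 0
1 | 1 | 1 | 1 | 1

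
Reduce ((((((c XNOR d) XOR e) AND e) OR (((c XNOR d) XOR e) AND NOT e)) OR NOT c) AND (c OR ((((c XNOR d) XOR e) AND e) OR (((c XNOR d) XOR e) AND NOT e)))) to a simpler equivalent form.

By distribution ((E OR v) AND (E OR NOT v) = E) then distribution ((E AND v) OR (E AND NOT v) = E):
= ((c XNOR d) XOR e)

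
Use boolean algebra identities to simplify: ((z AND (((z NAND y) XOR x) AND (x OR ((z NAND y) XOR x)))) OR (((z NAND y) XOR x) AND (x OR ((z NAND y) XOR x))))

By absorption (E OR (E AND v) = E) then absorption (E AND (E OR v) = E):
= ((z NAND y) XOR x)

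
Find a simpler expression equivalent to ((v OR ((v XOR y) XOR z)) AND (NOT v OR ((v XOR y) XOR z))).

By distribution ((E OR v) AND (E OR NOT v) = E):
= ((v XOR y) XOR z)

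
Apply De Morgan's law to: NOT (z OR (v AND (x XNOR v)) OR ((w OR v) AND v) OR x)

NOT z AND NOT (v AND (x XNOR v)) AND NOT ((w OR v) AND v) AND NOT x
De Morgan's: NOT(OR of terms) = AND of negations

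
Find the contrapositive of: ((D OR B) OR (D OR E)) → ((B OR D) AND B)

Contrapositive: NOT ((B OR D) AND B) → NOT ((D OR B) OR (D OR E))
Note: A statement and its contrapositive are logically equivalent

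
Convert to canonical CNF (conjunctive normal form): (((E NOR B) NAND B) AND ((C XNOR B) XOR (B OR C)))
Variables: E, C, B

(E OR NOT C OR NOT B) AND (NOT E OR NOT C OR NOT B)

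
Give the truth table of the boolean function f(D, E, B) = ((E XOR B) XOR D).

D | E | B | Output
------------------
0 | 0 | 0 | 0
0 | 0 | 1 | 1
0 | 1 | 0 | 1
0 | 1 | 1 | 0
1 | 0 | 0 | 1
1 | 0 | 1 | 0
1 | 1 | 0 | 0
1 | 1 | 1 | 1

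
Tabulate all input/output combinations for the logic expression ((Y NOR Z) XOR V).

Z | V | Y | Output
------------------
0 | 0 | 0 | 1
0 | 0 | 1 | 0
0 | 1 | 0 | 0
0 | 1 | 1 | 1
1 | 0 | 0 | 0
1 | 0 | 1 | 0
1 | 1 | 0 | 1
1 | 1 | 1 | 1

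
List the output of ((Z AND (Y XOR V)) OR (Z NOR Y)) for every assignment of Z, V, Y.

Z | V | Y | Output
------------------
0 | 0 | 0 | 1
0 | 0 | 1 | 0
0 | 1 | 0 | 1
0 | 1 | 1 | 0
1 | 0 | 0 | 0
1 | 0 | 1 | 1
1 | 1 | 0 | 1
1 | 1 | 1 | 0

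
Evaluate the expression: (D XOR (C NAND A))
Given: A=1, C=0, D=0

Substituting: (0 XOR (0 NAND 1))
= 1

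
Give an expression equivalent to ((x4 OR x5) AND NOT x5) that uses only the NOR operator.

((((x4 NOR x5) NOR (x4 NOR x5)) NOR ((x4 NOR x5) NOR (x4 NOR x5))) NOR ((x5 NOR x5) NOR (x5 NOR x5)))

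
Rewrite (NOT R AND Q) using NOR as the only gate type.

(((R NOR R) NOR (R NOR R)) NOR (Q NOR Q))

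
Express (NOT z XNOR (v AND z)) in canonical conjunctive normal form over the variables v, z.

(v OR z) AND (NOT v OR z) AND (NOT v OR NOT z)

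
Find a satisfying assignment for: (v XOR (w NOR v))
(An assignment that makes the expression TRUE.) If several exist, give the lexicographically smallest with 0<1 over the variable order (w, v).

w=0, v=0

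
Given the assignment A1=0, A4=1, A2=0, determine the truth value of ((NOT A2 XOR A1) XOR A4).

Substituting: ((NOT 0 XOR 0) XOR 1)
= 0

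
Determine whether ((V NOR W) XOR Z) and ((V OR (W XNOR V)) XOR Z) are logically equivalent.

No. Counterexample: with Z=0, W=0, V=1, Expression 1 = 0 but Expression 2 = 1.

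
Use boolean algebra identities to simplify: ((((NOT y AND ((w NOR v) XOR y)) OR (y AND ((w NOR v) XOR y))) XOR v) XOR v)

By XOR self-cancellation ((E XOR v) XOR v = E) then distribution ((E AND v) OR (E AND NOT v) = E):
= ((w NOR v) XOR y)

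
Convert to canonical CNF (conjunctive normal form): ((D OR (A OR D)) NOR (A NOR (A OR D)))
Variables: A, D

(A OR D) AND (A OR NOT D) AND (NOT A OR D) AND (NOT A OR NOT D)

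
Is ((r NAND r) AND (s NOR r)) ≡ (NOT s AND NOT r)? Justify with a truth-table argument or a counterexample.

Yes, they are equivalent — the two output columns agree on all 4 assignments:
s | r | Expression 1 | Expression 2
-----------------------------------
0 | 0 | 1 | 1
0 | 1 | 0 | 0
1 | 0 | 0 | 0
1 | 1 | 0 | 0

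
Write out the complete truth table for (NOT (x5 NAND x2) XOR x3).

x5 | x2 | x3 | Output
---------------------
0 | 0 | 0 | 0
0 | 0 | 1 | 1
0 | 1 | 0 | 0
0 | 1 | 1 | 1
1 | 0 | 0 | 0
1 | 0 | 1 | 1
1 | 1 | 0 | 1
1 | 1 | 1 | 0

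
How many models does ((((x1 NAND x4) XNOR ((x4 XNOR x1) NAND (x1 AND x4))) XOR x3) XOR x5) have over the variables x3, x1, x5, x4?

Satisfying assignments: (0,0,0,0), (0,0,0,1), (0,1,0,0), (0,1,0,1), (1,0,1,0), (1,0,1,1), (1,1,1,0), (1,1,1,1)
Count: 8 out of 16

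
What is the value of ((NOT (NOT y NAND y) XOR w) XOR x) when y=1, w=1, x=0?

Substituting: ((NOT (NOT 1 NAND 1) XOR 1) XOR 0)
= 1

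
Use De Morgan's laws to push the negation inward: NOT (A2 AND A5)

NOT A2 OR NOT A5
De Morgan's: NOT(AND of terms) = OR of negations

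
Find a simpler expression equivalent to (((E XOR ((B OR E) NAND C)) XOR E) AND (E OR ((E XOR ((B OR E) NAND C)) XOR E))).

By absorption (E AND (E OR v) = E) then XOR self-cancellation ((E XOR v) XOR v = E):
= ((B OR E) NAND C)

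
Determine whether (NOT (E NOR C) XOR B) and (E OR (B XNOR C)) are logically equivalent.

No. Counterexample: with E=0, C=0, B=0, Expression 1 = 0 but Expression 2 = 1.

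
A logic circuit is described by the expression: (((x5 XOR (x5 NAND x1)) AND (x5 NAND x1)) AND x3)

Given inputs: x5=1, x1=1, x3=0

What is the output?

Substituting: (((1 XOR (1 NAND 1)) AND (1 NAND 1)) AND 0)
= 0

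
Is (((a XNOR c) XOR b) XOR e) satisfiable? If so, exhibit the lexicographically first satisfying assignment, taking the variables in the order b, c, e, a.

b=0, c=0, e=0, a=0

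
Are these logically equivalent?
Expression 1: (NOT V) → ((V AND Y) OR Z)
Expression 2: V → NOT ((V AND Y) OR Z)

No, Inverse is not equivalent to original (counterexample: Y=0, V=0, Z=0)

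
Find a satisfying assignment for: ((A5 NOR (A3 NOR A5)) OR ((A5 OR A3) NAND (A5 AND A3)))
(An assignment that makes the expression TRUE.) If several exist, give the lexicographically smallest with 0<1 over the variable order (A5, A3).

A5=0, A3=0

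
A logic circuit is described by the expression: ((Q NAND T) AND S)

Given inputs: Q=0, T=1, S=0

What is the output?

Substituting: ((0 NAND 1) AND 0)
= 0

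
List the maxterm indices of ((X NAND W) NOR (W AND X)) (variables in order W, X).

ΠM(0, 1, 2, 3) = (W OR X) AND (W OR NOT X) AND (NOT W OR X) AND (NOT W OR NOT X)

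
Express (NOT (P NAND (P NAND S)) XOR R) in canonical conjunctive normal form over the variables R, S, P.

(R OR S OR P) AND (R OR NOT S OR P) AND (R OR NOT S OR NOT P) AND (NOT R OR S OR NOT P)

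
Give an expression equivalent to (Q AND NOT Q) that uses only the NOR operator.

((Q NOR Q) NOR ((Q NOR Q) NOR (Q NOR Q)))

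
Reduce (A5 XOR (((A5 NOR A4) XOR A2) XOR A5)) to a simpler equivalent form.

By XOR self-cancellation ((E XOR v) XOR v = E):
= ((A5 NOR A4) XOR A2)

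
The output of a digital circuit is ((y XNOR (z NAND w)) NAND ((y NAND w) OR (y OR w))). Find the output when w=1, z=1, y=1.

Substituting: ((1 XNOR (1 NAND 1)) NAND ((1 NAND 1) OR (1 OR 1)))
= 1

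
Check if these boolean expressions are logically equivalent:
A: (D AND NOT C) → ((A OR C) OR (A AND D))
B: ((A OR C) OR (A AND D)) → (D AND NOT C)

No, Converse is not equivalent to original (counterexample: D=0, C=0, A=1)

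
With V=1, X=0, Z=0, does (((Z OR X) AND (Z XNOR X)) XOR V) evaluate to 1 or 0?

Substituting: (((0 OR 0) AND (0 XNOR 0)) XOR 1)
= 1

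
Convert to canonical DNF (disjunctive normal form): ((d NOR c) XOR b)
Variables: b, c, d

(NOT b AND NOT c AND NOT d) OR (b AND NOT c AND d) OR (b AND c AND NOT d) OR (b AND c AND d)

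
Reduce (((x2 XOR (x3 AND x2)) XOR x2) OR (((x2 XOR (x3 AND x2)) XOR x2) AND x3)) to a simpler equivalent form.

By absorption (E OR (E AND v) = E) then XOR self-cancellation ((E XOR v) XOR v = E):
= (x3 AND x2)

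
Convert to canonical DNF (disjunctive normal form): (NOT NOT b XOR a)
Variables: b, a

(NOT b AND a) OR (b AND NOT a)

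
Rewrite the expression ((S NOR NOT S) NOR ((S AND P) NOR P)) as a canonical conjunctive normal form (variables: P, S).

(P OR S) AND (P OR NOT S)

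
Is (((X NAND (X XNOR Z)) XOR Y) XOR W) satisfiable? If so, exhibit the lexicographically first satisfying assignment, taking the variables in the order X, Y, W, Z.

X=0, Y=0, W=0, Z=0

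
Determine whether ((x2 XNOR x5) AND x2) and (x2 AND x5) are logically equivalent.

Yes, they are equivalent — the two output columns agree on all 4 assignments:
x2 | x5 | Expression 1 | Expression 2
-------------------------------------
0 | 0 | 0 | 0
0 | 1 | 0 | 0
1 | 0 | 0 | 0
1 | 1 | 1 | 1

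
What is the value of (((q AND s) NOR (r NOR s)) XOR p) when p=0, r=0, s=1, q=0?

Substituting: (((0 AND 1) NOR (0 NOR 1)) XOR 0)
= 1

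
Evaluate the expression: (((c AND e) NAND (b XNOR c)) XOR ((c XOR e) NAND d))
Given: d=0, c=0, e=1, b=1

Substituting: (((0 AND 1) NAND (1 XNOR 0)) XOR ((0 XOR 1) NAND 0))
= 0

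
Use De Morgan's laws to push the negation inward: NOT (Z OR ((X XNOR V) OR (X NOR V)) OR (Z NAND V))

NOT Z AND NOT ((X XNOR V) OR (X NOR V)) AND NOT (Z NAND V)
De Morgan's: NOT(OR of terms) = AND of negations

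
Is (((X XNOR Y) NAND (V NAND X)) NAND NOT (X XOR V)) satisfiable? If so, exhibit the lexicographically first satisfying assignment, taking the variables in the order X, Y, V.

X=0, Y=0, V=0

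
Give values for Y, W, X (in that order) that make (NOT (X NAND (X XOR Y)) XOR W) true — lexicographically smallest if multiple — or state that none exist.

Y=0, W=0, X=1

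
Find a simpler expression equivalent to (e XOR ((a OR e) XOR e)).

By XOR self-cancellation ((E XOR v) XOR v = E):
= (a OR e)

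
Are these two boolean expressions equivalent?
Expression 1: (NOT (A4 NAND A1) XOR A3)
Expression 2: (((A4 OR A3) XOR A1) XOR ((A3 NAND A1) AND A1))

No. Counterexample: with A1=0, A4=1, A3=0, Expression 1 = 0 but Expression 2 = 1.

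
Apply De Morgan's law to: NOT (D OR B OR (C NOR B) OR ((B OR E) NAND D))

NOT D AND NOT B AND NOT (C NOR B) AND NOT ((B OR E) NAND D)
De Morgan's: NOT(OR of terms) = AND of negations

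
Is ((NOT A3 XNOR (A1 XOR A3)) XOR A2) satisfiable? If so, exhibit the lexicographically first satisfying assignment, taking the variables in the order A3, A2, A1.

A3=0, A2=0, A1=1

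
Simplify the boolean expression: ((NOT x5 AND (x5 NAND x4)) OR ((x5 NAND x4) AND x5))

By distribution ((E AND v) OR (E AND NOT v) = E):
= (x5 NAND x4)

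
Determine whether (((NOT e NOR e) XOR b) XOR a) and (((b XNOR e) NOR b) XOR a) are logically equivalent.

No. Counterexample: with e=0, b=1, a=0, Expression 1 = 1 but Expression 2 = 0.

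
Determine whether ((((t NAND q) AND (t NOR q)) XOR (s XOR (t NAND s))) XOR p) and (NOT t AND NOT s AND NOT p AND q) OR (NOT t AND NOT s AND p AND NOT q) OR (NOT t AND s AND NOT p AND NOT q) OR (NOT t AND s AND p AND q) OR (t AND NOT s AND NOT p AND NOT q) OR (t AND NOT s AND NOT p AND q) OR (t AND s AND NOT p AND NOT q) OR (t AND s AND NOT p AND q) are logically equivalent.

Yes, they are equivalent — the two output columns agree on all 16 assignments:
t | s | p | q | Expression 1 | Expression 2
-------------------------------------------
0 | 0 | 0 | 0 | 0 | 0
0 | 0 | 0 | 1 | 1 | 1
0 | 0 | 1 | 0 | 1 | 1
0 | 0 | 1 | 1 | 0 | 0
0 | 1 | 0 | 0 | 1 | 1
0 | 1 | 0 | 1 | 0 | 0
0 | 1 | 1 | 0 | 0 | 0
0 | 1 | 1 | 1 | 1 | 1
1 | 0 | 0 | 0 | 1 | 1
1 | 0 | 0 | 1 | 1 | 1
1 | 0 | 1 | 0 | 0 | 0
1 | 0 | 1 | 1 | 0 | 0
1 | 1 | 0 | 0 | 1 | 1
1 | 1 | 0 | 1 | 1 | 1
1 | 1 | 1 | 0 | 0 | 0
1 | 1 | 1 | 1 | 0 | 0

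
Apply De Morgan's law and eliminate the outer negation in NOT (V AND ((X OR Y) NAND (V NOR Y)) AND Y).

NOT V OR NOT ((X OR Y) NAND (V NOR Y)) OR NOT Y
De Morgan's: NOT(AND of terms) = OR of negations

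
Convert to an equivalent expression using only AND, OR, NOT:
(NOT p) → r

p OR r
(Implication elimination: A → B = NOT A OR B)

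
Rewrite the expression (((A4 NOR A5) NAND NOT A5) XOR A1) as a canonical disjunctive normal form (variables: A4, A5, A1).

(NOT A4 AND NOT A5 AND A1) OR (NOT A4 AND A5 AND NOT A1) OR (A4 AND NOT A5 AND NOT A1) OR (A4 AND A5 AND NOT A1)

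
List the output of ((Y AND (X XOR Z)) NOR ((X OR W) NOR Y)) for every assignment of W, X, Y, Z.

W | X | Y | Z | Output
----------------------
0 | 0 | 0 | 0 | 0
0 | 0 | 0 | 1 | 0
0 | 0 | 1 | 0 | 1
0 | 0 | 1 | 1 | 0
0 | 1 | 0 | 0 | 1
0 | 1 | 0 | 1 | 1
0 | 1 | 1 | 0 | 0
0 | 1 | 1 | 1 | 1
1 | 0 | 0 | 0 | 1
1 | 0 | 0 | 1 | 1
1 | 0 | 1 | 0 | 1
1 | 0 | 1 | 1 | 0
1 | 1 | 0 | 0 | 1
1 | 1 | 0 | 1 | 1
1 | 1 | 1 | 0 | 0
1 | 1 | 1 | 1 | 1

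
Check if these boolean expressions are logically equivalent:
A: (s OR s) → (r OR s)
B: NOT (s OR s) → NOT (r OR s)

No, Inverse is not equivalent to original (counterexample: s=0, r=1)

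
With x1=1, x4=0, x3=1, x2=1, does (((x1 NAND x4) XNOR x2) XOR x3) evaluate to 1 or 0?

Substituting: (((1 NAND 0) XNOR 1) XOR 1)
= 0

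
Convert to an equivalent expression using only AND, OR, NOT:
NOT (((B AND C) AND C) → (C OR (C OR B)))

((B AND C) AND C) AND NOT (C OR (C OR B))
(Negated implication: NOT(A → B) = A AND NOT B)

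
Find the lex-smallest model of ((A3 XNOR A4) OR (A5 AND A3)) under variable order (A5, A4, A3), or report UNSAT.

A5=0, A4=0, A3=0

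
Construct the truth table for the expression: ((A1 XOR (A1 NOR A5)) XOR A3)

A5 | A1 | A3 | Output
---------------------
0 | 0 | 0 | 1
0 | 0 | 1 | 0
0 | 1 | 0 | 1
0 | 1 | 1 | 0
1 | 0 | 0 | 0
1 | 0 | 1 | 1
1 | 1 | 0 | 1
1 | 1 | 1 | 0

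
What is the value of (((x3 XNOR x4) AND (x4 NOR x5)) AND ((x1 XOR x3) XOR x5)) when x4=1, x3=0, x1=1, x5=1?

Substituting: (((0 XNOR 1) AND (1 NOR 1)) AND ((1 XOR 0) XOR 1))
= 0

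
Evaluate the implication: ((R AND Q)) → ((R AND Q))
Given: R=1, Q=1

Antecedent ((R AND Q)) = 1; consequent ((R AND Q)) = 1.
1 → 1 = 1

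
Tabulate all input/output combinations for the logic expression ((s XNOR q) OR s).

s | q | Output
--------------
0 | 0 | 1
0 | 1 | 0
1 | 0 | 1
1 | 1 | 1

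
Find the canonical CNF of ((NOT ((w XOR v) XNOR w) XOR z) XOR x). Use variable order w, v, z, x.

(w OR v OR z OR x) AND (w OR v OR NOT z OR NOT x) AND (w OR NOT v OR z OR NOT x) AND (w OR NOT v OR NOT z OR x) AND (NOT w OR v OR z OR x) AND (NOT w OR v OR NOT z OR NOT x) AND (NOT w OR NOT v OR z OR NOT x) AND (NOT w OR NOT v OR NOT z OR x)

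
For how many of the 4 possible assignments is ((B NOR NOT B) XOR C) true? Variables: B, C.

Satisfying assignments: (0,1), (1,1)
Count: 2 out of 4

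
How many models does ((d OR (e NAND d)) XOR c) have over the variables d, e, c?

Satisfying assignments: (0,0,0), (0,1,0), (1,0,0), (1,1,0)
Count: 4 out of 8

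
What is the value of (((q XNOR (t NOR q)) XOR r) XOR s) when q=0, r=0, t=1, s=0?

Substituting: (((0 XNOR (1 NOR 0)) XOR 0) XOR 0)
= 1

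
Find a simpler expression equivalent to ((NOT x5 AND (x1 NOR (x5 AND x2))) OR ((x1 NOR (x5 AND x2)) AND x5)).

By distribution ((E AND v) OR (E AND NOT v) = E):
= (x1 NOR (x5 AND x2))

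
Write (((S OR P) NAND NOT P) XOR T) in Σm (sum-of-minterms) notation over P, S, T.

Σm(0, 3, 4, 6) = (NOT P AND NOT S AND NOT T) OR (NOT P AND S AND T) OR (P AND NOT S AND NOT T) OR (P AND S AND NOT T)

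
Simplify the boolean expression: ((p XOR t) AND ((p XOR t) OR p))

By absorption (E AND (E OR v) = E):
= (p XOR t)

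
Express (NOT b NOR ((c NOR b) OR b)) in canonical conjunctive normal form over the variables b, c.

(b OR c) AND (b OR NOT c) AND (NOT b OR c) AND (NOT b OR NOT c)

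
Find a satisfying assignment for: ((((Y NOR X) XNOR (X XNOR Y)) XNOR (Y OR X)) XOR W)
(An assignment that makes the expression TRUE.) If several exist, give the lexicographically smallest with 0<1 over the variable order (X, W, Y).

X=0, W=0, Y=1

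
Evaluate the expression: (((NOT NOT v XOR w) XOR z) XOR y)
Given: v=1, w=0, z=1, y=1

Substituting: (((NOT NOT 1 XOR 0) XOR 1) XOR 1)
= 1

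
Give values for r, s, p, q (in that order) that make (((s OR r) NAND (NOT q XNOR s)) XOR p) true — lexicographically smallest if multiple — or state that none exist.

r=0, s=0, p=0, q=0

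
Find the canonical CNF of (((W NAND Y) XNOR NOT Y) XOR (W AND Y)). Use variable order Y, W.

(NOT Y OR W) AND (NOT Y OR NOT W)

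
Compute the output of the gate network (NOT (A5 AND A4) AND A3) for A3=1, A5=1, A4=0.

Substituting: (NOT (1 AND 0) AND 1)
= 1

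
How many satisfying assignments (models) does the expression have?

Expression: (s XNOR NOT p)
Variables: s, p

Satisfying assignments: (0,1), (1,0)
Count: 2 out of 4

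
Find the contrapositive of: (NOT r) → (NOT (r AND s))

Contrapositive: (r AND s) → r
Note: A statement and its contrapositive are logically equivalent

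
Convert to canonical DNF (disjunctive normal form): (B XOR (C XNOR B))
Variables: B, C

(NOT B AND NOT C) OR (B AND NOT C)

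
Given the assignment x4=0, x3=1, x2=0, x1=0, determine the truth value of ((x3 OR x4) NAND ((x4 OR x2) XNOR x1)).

Substituting: ((1 OR 0) NAND ((0 OR 0) XNOR 0))
= 0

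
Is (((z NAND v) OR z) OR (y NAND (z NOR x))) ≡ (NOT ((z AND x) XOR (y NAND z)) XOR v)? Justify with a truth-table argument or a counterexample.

No. Counterexample: with y=0, v=0, x=0, z=0, Expression 1 = 1 but Expression 2 = 0.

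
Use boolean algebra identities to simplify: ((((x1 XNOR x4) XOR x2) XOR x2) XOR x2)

By XOR self-cancellation ((E XOR v) XOR v = E):
= ((x1 XNOR x4) XOR x2)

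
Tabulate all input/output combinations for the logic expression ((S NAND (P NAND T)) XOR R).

P | S | T | R | Output
----------------------
0 | 0 | 0 | 0 | 1
0 | 0 | 0 | 1 | 0
0 | 0 | 1 | 0 | 1
0 | 0 | 1 | 1 | 0
0 | 1 | 0 | 0 | 0
0 | 1 | 0 | 1 | 1
0 | 1 | 1 | 0 | 0
0 | 1 | 1 | 1 | 1
1 | 0 | 0 | 0 | 1
1 | 0 | 0 | 1 | 0
1 | 0 | 1 | 0 | 1
1 | 0 | 1 | 1 | 0
1 | 1 | 0 | 0 | 0
1 | 1 | 0 | 1 | 1
1 | 1 | 1 | 0 | 1
1 | 1 | 1 | 1 | 0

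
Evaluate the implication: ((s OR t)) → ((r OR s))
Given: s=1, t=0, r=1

Antecedent ((s OR t)) = 1; consequent ((r OR s)) = 1.
1 → 1 = 1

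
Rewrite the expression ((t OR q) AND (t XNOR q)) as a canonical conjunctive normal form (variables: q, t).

(q OR t) AND (q OR NOT t) AND (NOT q OR t)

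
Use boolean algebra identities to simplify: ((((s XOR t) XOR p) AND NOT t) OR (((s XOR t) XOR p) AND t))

By distribution ((E AND v) OR (E AND NOT v) = E):
= ((s XOR t) XOR p)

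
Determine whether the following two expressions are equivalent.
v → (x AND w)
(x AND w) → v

No, Converse is not equivalent to original (counterexample: w=0, v=1, x=0)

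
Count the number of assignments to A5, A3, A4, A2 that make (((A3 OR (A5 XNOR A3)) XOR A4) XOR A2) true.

Satisfying assignments: (0,0,0,0), (0,0,1,1), (0,1,0,0), (0,1,1,1), (1,0,0,1), (1,0,1,0), (1,1,0,0), (1,1,1,1)
Count: 8 out of 16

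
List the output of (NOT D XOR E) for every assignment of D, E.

D | E | Output
--------------
0 | 0 | 1
0 | 1 | 0
1 | 0 | 0
1 | 1 | 1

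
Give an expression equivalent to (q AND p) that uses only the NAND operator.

((q NAND p) NAND (q NAND p))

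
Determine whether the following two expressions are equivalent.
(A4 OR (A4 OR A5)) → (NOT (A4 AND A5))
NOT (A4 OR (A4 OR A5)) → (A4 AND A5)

No, Inverse is not equivalent to original (counterexample: A5=0, A4=0)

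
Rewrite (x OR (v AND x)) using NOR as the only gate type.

((x NOR ((v NOR v) NOR (x NOR x))) NOR (x NOR ((v NOR v) NOR (x NOR x))))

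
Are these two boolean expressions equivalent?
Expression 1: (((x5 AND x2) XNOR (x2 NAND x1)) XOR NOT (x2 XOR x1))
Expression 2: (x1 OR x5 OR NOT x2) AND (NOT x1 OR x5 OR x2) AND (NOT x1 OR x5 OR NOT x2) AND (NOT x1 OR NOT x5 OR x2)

Yes, they are equivalent — the two output columns agree on all 8 assignments:
x1 | x5 | x2 | Expression 1 | Expression 2
------------------------------------------
0 | 0 | 0 | 1 | 1
0 | 0 | 1 | 0 | 0
0 | 1 | 0 | 1 | 1
0 | 1 | 1 | 1 | 1
1 | 0 | 0 | 0 | 0
1 | 0 | 1 | 0 | 0
1 | 1 | 0 | 0 | 0
1 | 1 | 1 | 1 | 1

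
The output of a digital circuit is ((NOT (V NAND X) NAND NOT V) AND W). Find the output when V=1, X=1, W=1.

Substituting: ((NOT (1 NAND 1) NAND NOT 1) AND 1)
= 1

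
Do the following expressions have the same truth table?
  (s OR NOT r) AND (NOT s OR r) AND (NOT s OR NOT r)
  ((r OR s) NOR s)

Yes, they are equivalent — the two output columns agree on all 4 assignments:
s | r | Expression 1 | Expression 2
-----------------------------------
0 | 0 | 1 | 1
0 | 1 | 0 | 0
1 | 0 | 0 | 0
1 | 1 | 0 | 0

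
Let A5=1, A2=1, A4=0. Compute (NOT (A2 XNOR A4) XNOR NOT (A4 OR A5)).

Substituting: (NOT (1 XNOR 0) XNOR NOT (0 OR 1))
= 0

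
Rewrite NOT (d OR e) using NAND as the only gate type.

(((d NAND d) NAND (e NAND e)) NAND ((d NAND d) NAND (e NAND e)))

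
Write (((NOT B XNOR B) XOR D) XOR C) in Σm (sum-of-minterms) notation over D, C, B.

Σm(2, 3, 4, 5) = (NOT D AND C AND NOT B) OR (NOT D AND C AND B) OR (D AND NOT C AND NOT B) OR (D AND NOT C AND B)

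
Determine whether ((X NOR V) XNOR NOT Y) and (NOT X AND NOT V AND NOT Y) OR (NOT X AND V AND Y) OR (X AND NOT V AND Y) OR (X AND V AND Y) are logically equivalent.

Yes, they are equivalent — the two output columns agree on all 8 assignments:
X | V | Y | Expression 1 | Expression 2
---------------------------------------
0 | 0 | 0 | 1 | 1
0 | 0 | 1 | 0 | 0
0 | 1 | 0 | 0 | 0
0 | 1 | 1 | 1 | 1
1 | 0 | 0 | 0 | 0
1 | 0 | 1 | 1 | 1
1 | 1 | 0 | 0 | 0
1 | 1 | 1 | 1 | 1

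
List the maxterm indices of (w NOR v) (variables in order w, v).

ΠM(1, 2, 3) = (w OR NOT v) AND (NOT w OR v) AND (NOT w OR NOT v)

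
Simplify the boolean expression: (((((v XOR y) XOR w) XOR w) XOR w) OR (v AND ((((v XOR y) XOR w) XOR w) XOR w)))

By absorption (E OR (E AND v) = E) then XOR self-cancellation ((E XOR v) XOR v = E):
= ((v XOR y) XOR w)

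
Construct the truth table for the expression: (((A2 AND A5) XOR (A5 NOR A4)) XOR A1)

A2 | A5 | A4 | A1 | Output
--------------------------
0 | 0 | 0 | 0 | 1
0 | 0 | 0 | 1 | 0
0 | 0 | 1 | 0 | 0
0 | 0 | 1 | 1 | 1
0 | 1 | 0 | 0 | 0
0 | 1 | 0 | 1 | 1
0 | 1 | 1 | 0 | 0
0 | 1 | 1 | 1 | 1
1 | 0 | 0 | 0 | 1
1 | 0 | 0 | 1 | 0
1 | 0 | 1 | 0 | 0
1 | 0 | 1 | 1 | 1
1 | 1 | 0 | 0 | 1
1 | 1 | 0 | 1 | 0
1 | 1 | 1 | 0 | 1
1 | 1 | 1 | 1 | 0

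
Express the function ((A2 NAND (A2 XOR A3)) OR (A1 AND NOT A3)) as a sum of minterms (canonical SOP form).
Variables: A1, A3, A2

Σm(0, 2, 3, 4, 5, 6, 7) = (NOT A1 AND NOT A3 AND NOT A2) OR (NOT A1 AND A3 AND NOT A2) OR (NOT A1 AND A3 AND A2) OR (A1 AND NOT A3 AND NOT A2) OR (A1 AND NOT A3 AND A2) OR (A1 AND A3 AND NOT A2) OR (A1 AND A3 AND A2)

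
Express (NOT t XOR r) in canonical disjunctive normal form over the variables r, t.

(NOT r AND NOT t) OR (r AND t)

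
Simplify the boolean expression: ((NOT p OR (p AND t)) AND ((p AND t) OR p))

By distribution ((E OR v) AND (E OR NOT v) = E):
= (p AND t)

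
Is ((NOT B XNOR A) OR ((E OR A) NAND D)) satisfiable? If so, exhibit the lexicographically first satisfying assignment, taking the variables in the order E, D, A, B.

E=0, D=0, A=0, B=0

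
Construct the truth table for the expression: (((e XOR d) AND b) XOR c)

c | d | e | b | Output
----------------------
0 | 0 | 0 | 0 | 0
0 | 0 | 0 | 1 | 0
0 | 0 | 1 | 0 | 0
0 | 0 | 1 | 1 | 1
0 | 1 | 0 | 0 | 0
0 | 1 | 0 | 1 | 1
0 | 1 | 1 | 0 | 0
0 | 1 | 1 | 1 | 0
1 | 0 | 0 | 0 | 1
1 | 0 | 0 | 1 | 1
1 | 0 | 1 | 0 | 1
1 | 0 | 1 | 1 | 0
1 | 1 | 0 | 0 | 1
1 | 1 | 0 | 1 | 0
1 | 1 | 1 | 0 | 1
1 | 1 | 1 | 1 | 1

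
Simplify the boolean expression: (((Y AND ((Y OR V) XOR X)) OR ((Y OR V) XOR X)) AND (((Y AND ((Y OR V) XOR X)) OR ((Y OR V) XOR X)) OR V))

By absorption (E AND (E OR v) = E) then absorption (E OR (E AND v) = E):
= ((Y OR V) XOR X)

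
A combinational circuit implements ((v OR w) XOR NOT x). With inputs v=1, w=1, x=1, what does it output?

Substituting: ((1 OR 1) XOR NOT 1)
= 1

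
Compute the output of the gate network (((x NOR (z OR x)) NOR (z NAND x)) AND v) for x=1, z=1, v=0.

Substituting: (((1 NOR (1 OR 1)) NOR (1 NAND 1)) AND 0)
= 0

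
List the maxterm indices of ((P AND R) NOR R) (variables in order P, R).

ΠM(1, 3) = (P OR NOT R) AND (NOT P OR NOT R)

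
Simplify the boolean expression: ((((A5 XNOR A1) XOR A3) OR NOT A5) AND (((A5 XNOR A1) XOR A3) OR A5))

By distribution ((E OR v) AND (E OR NOT v) = E):
= ((A5 XNOR A1) XOR A3)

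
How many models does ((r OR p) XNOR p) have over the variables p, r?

Satisfying assignments: (0,0), (1,0), (1,1)
Count: 3 out of 4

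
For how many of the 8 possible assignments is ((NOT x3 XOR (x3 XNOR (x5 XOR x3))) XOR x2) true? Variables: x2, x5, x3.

Satisfying assignments: (0,0,1), (0,1,0), (1,0,0), (1,1,1)
Count: 4 out of 8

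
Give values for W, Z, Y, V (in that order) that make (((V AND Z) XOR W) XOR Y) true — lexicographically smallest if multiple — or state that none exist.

W=0, Z=0, Y=1, V=0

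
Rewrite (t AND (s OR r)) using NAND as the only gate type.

((t NAND ((s NAND s) NAND (r NAND r))) NAND (t NAND ((s NAND s) NAND (r NAND r))))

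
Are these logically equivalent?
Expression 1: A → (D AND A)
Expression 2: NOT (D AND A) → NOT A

Yes, Contrapositive is always equivalent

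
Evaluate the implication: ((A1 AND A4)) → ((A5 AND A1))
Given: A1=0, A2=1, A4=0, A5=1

Antecedent ((A1 AND A4)) = 0; consequent ((A5 AND A1)) = 0.
0 → 0 = 1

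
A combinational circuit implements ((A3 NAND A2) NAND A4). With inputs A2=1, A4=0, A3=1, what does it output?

Substituting: ((1 NAND 1) NAND 0)
= 1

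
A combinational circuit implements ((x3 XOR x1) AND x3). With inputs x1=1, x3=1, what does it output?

Substituting: ((1 XOR 1) AND 1)
= 0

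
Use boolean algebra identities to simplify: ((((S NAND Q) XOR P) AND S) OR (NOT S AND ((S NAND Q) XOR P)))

By distribution ((E AND v) OR (E AND NOT v) = E):
= ((S NAND Q) XOR P)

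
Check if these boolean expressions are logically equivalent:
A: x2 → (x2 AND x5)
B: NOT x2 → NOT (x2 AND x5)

No, Inverse is not equivalent to original (counterexample: x2=1, x5=0)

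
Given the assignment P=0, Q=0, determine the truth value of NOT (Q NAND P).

Substituting: NOT (0 NAND 0)
= 0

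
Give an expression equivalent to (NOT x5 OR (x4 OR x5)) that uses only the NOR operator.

(((x5 NOR x5) NOR ((x4 NOR x5) NOR (x4 NOR x5))) NOR ((x5 NOR x5) NOR ((x4 NOR x5) NOR (x4 NOR x5))))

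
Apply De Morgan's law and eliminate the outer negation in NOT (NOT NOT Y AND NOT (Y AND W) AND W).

NOT Y OR (Y AND W) OR NOT W
De Morgan's: NOT(AND of terms) = OR of negations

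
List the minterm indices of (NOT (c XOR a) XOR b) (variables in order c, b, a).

Σm(0, 3, 5, 6) = (NOT c AND NOT b AND NOT a) OR (NOT c AND b AND a) OR (c AND NOT b AND a) OR (c AND b AND NOT a)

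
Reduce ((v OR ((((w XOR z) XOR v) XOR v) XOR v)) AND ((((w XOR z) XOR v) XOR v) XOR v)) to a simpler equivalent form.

By absorption (E AND (E OR v) = E) then XOR self-cancellation ((E XOR v) XOR v = E):
= ((w XOR z) XOR v)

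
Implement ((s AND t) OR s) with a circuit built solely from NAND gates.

((((s NAND t) NAND (s NAND t)) NAND ((s NAND t) NAND (s NAND t))) NAND (s NAND s))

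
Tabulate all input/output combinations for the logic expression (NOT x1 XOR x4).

x1 | x4 | Output
----------------
0 | 0 | 1
0 | 1 | 0
1 | 0 | 0
1 | 1 | 1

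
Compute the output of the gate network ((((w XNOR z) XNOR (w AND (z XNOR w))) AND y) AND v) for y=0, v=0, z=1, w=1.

Substituting: ((((1 XNOR 1) XNOR (1 AND (1 XNOR 1))) AND 0) AND 0)
= 0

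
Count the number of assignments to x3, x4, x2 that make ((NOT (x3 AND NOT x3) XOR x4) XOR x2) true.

Satisfying assignments: (0,0,0), (0,1,1), (1,0,0), (1,1,1)
Count: 4 out of 8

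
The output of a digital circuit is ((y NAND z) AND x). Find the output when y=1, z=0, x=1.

Substituting: ((1 NAND 0) AND 1)
= 1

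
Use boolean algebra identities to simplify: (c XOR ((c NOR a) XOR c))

By XOR self-cancellation ((E XOR v) XOR v = E):
= (c NOR a)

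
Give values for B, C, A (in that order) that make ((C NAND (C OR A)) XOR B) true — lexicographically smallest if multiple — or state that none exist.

B=0, C=0, A=0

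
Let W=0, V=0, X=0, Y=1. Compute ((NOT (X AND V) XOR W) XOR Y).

Substituting: ((NOT (0 AND 0) XOR 0) XOR 1)
= 0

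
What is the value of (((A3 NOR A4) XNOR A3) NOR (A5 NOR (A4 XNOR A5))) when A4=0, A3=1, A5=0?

Substituting: (((1 NOR 0) XNOR 1) NOR (0 NOR (0 XNOR 0)))
= 1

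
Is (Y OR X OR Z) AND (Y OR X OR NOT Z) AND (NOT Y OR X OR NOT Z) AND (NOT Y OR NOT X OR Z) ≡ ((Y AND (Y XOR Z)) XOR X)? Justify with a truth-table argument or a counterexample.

Yes, they are equivalent — the two output columns agree on all 8 assignments:
Y | X | Z | Expression 1 | Expression 2
---------------------------------------
0 | 0 | 0 | 0 | 0
0 | 0 | 1 | 0 | 0
0 | 1 | 0 | 1 | 1
0 | 1 | 1 | 1 | 1
1 | 0 | 0 | 1 | 1
1 | 0 | 1 | 0 | 0
1 | 1 | 0 | 0 | 0
1 | 1 | 1 | 1 | 1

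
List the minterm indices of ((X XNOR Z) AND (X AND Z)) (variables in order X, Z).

Σm(3) = (X AND Z)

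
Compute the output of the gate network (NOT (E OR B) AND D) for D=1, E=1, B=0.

Substituting: (NOT (1 OR 0) AND 1)
= 0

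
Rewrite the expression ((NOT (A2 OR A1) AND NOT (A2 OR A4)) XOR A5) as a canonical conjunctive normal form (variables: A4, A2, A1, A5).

(A4 OR A2 OR A1 OR NOT A5) AND (A4 OR A2 OR NOT A1 OR A5) AND (A4 OR NOT A2 OR A1 OR A5) AND (A4 OR NOT A2 OR NOT A1 OR A5) AND (NOT A4 OR A2 OR A1 OR A5) AND (NOT A4 OR A2 OR NOT A1 OR A5) AND (NOT A4 OR NOT A2 OR A1 OR A5) AND (NOT A4 OR NOT A2 OR NOT A1 OR A5)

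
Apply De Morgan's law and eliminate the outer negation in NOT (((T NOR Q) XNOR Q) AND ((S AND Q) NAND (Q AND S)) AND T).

NOT ((T NOR Q) XNOR Q) OR NOT ((S AND Q) NAND (Q AND S)) OR NOT T
De Morgan's: NOT(AND of terms) = OR of negations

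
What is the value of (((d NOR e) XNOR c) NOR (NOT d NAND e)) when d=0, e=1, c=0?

Substituting: (((0 NOR 1) XNOR 0) NOR (NOT 0 NAND 1))
= 0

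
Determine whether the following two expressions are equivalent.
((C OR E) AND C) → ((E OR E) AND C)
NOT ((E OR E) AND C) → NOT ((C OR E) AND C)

Yes, Contrapositive is always equivalent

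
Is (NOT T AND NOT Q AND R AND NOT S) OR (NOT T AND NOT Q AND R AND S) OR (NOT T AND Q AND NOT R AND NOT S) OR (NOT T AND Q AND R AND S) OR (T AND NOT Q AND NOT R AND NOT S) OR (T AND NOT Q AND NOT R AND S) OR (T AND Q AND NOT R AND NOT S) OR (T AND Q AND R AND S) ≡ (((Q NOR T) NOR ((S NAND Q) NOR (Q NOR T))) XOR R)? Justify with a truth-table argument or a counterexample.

Yes, they are equivalent — the two output columns agree on all 16 assignments:
T | Q | R | S | Expression 1 | Expression 2
-------------------------------------------
0 | 0 | 0 | 0 | 0 | 0
0 | 0 | 0 | 1 | 0 | 0
0 | 0 | 1 | 0 | 1 | 1
0 | 0 | 1 | 1 | 1 | 1
0 | 1 | 0 | 0 | 1 | 1
0 | 1 | 0 | 1 | 0 | 0
0 | 1 | 1 | 0 | 0 | 0
0 | 1 | 1 | 1 | 1 | 1
1 | 0 | 0 | 0 | 1 | 1
1 | 0 | 0 | 1 | 1 | 1
1 | 0 | 1 | 0 | 0 | 0
1 | 0 | 1 | 1 | 0 | 0
1 | 1 | 0 | 0 | 1 | 1
1 | 1 | 0 | 1 | 0 | 0
1 | 1 | 1 | 0 | 0 | 0
1 | 1 | 1 | 1 | 1 | 1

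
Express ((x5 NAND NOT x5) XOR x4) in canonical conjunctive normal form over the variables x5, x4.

(x5 OR NOT x4) AND (NOT x5 OR NOT x4)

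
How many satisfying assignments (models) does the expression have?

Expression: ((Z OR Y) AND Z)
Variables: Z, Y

Satisfying assignments: (1,0), (1,1)
Count: 2 out of 4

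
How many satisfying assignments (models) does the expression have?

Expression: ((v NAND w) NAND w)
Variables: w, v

Satisfying assignments: (0,0), (0,1), (1,1)
Count: 3 out of 4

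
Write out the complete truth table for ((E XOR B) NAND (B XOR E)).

B | E | Output
--------------
0 | 0 | 1
0 | 1 | 0
1 | 0 | 0
1 | 1 | 1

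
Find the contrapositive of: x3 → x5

Contrapositive: NOT x5 → NOT x3
Note: A statement and its contrapositive are logically equivalent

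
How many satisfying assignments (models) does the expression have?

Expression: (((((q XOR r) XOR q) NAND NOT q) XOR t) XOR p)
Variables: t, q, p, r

Satisfying assignments: (0,0,0,0), (0,0,1,1), (0,1,0,0), (0,1,0,1), (1,0,0,1), (1,0,1,0), (1,1,1,0), (1,1,1,1)
Count: 8 out of 16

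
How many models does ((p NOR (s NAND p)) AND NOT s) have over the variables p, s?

No assignment satisfies the expression.
Count: 0 out of 4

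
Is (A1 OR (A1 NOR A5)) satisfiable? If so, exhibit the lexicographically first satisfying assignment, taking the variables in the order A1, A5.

A1=0, A5=0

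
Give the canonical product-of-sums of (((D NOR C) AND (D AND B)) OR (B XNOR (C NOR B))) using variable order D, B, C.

ΠM(0, 2, 3, 4, 6, 7) = (D OR B OR C) AND (D OR NOT B OR C) AND (D OR NOT B OR NOT C) AND (NOT D OR B OR C) AND (NOT D OR NOT B OR C) AND (NOT D OR NOT B OR NOT C)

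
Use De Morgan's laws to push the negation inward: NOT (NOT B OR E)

B AND NOT E
De Morgan's: NOT(OR of terms) = AND of negations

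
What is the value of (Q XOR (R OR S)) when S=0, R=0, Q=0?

Substituting: (0 XOR (0 OR 0))
= 0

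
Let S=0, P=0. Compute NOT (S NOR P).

Substituting: NOT (0 NOR 0)
= 0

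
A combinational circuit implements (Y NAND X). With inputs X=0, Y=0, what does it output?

Substituting: (0 NAND 0)
= 1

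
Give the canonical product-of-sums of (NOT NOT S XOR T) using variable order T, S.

ΠM(0, 3) = (T OR S) AND (NOT T OR NOT S)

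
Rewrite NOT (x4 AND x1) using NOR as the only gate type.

(((x4 NOR x4) NOR (x1 NOR x1)) NOR ((x4 NOR x4) NOR (x1 NOR x1)))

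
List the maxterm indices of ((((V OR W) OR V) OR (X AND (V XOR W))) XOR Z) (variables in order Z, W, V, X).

ΠM(0, 1, 10, 11, 12, 13, 14, 15) = (Z OR W OR V OR X) AND (Z OR W OR V OR NOT X) AND (NOT Z OR W OR NOT V OR X) AND (NOT Z OR W OR NOT V OR NOT X) AND (NOT Z OR NOT W OR V OR X) AND (NOT Z OR NOT W OR V OR NOT X) AND (NOT Z OR NOT W OR NOT V OR X) AND (NOT Z OR NOT W OR NOT V OR NOT X)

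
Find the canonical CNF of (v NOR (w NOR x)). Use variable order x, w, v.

(x OR w OR v) AND (x OR w OR NOT v) AND (x OR NOT w OR NOT v) AND (NOT x OR w OR NOT v) AND (NOT x OR NOT w OR NOT v)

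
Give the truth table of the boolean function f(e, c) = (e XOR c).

e | c | Output
--------------
0 | 0 | 0
0 | 1 | 1
1 | 0 | 1
1 | 1 | 0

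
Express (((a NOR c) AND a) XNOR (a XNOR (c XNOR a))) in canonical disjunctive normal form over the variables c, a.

(NOT c AND NOT a) OR (NOT c AND a)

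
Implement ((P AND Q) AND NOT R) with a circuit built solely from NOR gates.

((((P NOR P) NOR (Q NOR Q)) NOR ((P NOR P) NOR (Q NOR Q))) NOR ((R NOR R) NOR (R NOR R)))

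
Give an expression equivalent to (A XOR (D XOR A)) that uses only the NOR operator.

((((A NOR ((((D NOR A) NOR (D NOR A)) NOR ((D NOR A) NOR (D NOR A))) NOR ((((D NOR D) NOR (A NOR A)) NOR ((D NOR D) NOR (A NOR A))) NOR (((D NOR D) NOR (A NOR A)) NOR ((D NOR D) NOR (A NOR A)))))) NOR (A NOR ((((D NOR A) NOR (D NOR A)) NOR ((D NOR A) NOR (D NOR A))) NOR ((((D NOR D) NOR (A NOR A)) NOR ((D NOR D) NOR (A NOR A))) NOR (((D NOR D) NOR (A NOR A)) NOR ((D NOR D) NOR (A NOR A))))))) NOR ((A NOR ((((D NOR A) NOR (D NOR A)) NOR ((D NOR A) NOR (D NOR A))) NOR ((((D NOR D) NOR (A NOR A)) NOR ((D NOR D) NOR (A NOR A))) NOR (((D NOR D) NOR (A NOR A)) NOR ((D NOR D) NOR (A NOR A)))))) NOR (A NOR ((((D NOR A) NOR (D NOR A)) NOR ((D NOR A) NOR (D NOR A))) NOR ((((D NOR D) NOR (A NOR A)) NOR ((D NOR D) NOR (A NOR A))) NOR (((D NOR D) NOR (A NOR A)) NOR ((D NOR D) NOR (A NOR A)))))))) NOR ((((A NOR A) NOR (((((D NOR A) NOR (D NOR A)) NOR ((D NOR A) NOR (D NOR A))) NOR ((((D NOR D) NOR (A NOR A)) NOR ((D NOR D) NOR (A NOR A))) NOR (((D NOR D) NOR (A NOR A)) NOR ((D NOR D) NOR (A NOR A))))) NOR ((((D NOR A) NOR (D NOR A)) NOR ((D NOR A) NOR (D NOR A))) NOR ((((D NOR D) NOR (A NOR A)) NOR ((D NOR D) NOR (A NOR A))) NOR (((D NOR D) NOR (A NOR A)) NOR ((D NOR D) NOR (A NOR A))))))) NOR ((A NOR A) NOR (((((D NOR A) NOR (D NOR A)) NOR ((D NOR A) NOR (D NOR A))) NOR ((((D NOR D) NOR (A NOR A)) NOR ((D NOR D) NOR (A NOR A))) NOR (((D NOR D) NOR (A NOR A)) NOR ((D NOR D) NOR (A NOR A))))) NOR ((((D NOR A) NOR (D NOR A)) NOR ((D NOR A) NOR (D NOR A))) NOR ((((D NOR D) NOR (A NOR A)) NOR ((D NOR D) NOR (A NOR A))) NOR (((D NOR D) NOR (A NOR A)) NOR ((D NOR D) NOR (A NOR A)))))))) NOR (((A NOR A) NOR (((((D NOR A) NOR (D NOR A)) NOR ((D NOR A) NOR (D NOR A))) NOR ((((D NOR D) NOR (A NOR A)) NOR ((D NOR D) NOR (A NOR A))) NOR (((D NOR D) NOR (A NOR A)) NOR ((D NOR D) NOR (A NOR A))))) NOR ((((D NOR A) NOR (D NOR A)) NOR ((D NOR A) NOR (D NOR A))) NOR ((((D NOR D) NOR (A NOR A)) NOR ((D NOR D) NOR (A NOR A))) NOR (((D NOR D) NOR (A NOR A)) NOR ((D NOR D) NOR (A NOR A))))))) NOR ((A NOR A) NOR (((((D NOR A) NOR (D NOR A)) NOR ((D NOR A) NOR (D NOR A))) NOR ((((D NOR D) NOR (A NOR A)) NOR ((D NOR D) NOR (A NOR A))) NOR (((D NOR D) NOR (A NOR A)) NOR ((D NOR D) NOR (A NOR A))))) NOR ((((D NOR A) NOR (D NOR A)) NOR ((D NOR A) NOR (D NOR A))) NOR ((((D NOR D) NOR (A NOR A)) NOR ((D NOR D) NOR (A NOR A))) NOR (((D NOR D) NOR (A NOR A)) NOR ((D NOR D) NOR (A NOR A))))))))))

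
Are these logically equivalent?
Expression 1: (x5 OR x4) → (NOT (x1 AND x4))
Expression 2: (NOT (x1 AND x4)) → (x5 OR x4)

No, Converse is not equivalent to original (counterexample: x5=0, x1=0, x4=0)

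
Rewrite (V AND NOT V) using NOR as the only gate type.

((V NOR V) NOR ((V NOR V) NOR (V NOR V)))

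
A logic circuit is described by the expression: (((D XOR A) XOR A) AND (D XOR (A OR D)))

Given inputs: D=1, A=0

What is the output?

Substituting: (((1 XOR 0) XOR 0) AND (1 XOR (0 OR 1)))
= 0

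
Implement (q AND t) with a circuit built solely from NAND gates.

((q NAND t) NAND (q NAND t))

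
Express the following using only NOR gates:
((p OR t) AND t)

((((p NOR t) NOR (p NOR t)) NOR ((p NOR t) NOR (p NOR t))) NOR (t NOR t))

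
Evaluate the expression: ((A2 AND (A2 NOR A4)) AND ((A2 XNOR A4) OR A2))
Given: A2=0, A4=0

Substituting: ((0 AND (0 NOR 0)) AND ((0 XNOR 0) OR 0))
= 0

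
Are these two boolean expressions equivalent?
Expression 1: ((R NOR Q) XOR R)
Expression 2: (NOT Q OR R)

Yes, they are equivalent — the two output columns agree on all 4 assignments:
Q | R | Expression 1 | Expression 2
-----------------------------------
0 | 0 | 1 | 1
0 | 1 | 1 | 1
1 | 0 | 0 | 0
1 | 1 | 1 | 1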